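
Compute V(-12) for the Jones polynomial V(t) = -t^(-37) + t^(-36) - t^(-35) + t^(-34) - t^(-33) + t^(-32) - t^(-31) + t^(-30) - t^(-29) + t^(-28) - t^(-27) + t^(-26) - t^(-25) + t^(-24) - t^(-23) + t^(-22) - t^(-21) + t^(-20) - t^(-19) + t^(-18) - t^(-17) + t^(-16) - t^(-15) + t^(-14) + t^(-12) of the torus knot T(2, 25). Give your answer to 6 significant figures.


Substituting t = -12 into V(t) = -t^(-37) + t^(-36) - t^(-35) + t^(-34) - t^(-33) + t^(-32) - t^(-31) + t^(-30) - t^(-29) + t^(-28) - t^(-27) + t^(-26) - t^(-25) + t^(-24) - t^(-23) + t^(-22) - t^(-21) + t^(-20) - t^(-19) + t^(-18) - t^(-17) + t^(-16) - t^(-15) + t^(-14) + t^(-12):
  (-)t^(-37) = 1.17569e-40
  (+)t^(-36) = 1.41083e-39
  (-)t^(-35) = 1.693e-38
  (+)t^(-34) = 2.0316e-37
  (-)t^(-33) = 2.43792e-36
  (+)t^(-32) = 2.9255e-35
  (-)t^(-31) = 3.5106e-34
  (+)t^(-30) = 4.21272e-33
  (-)t^(-29) = 5.05526e-32
  (+)t^(-28) = 6.06632e-31
  (-)t^(-27) = 7.27958e-30
  (+)t^(-26) = 8.7355e-29
  (-)t^(-25) = 1.04826e-27
  (+)t^(-24) = 1.25791e-26
  (-)t^(-23) = 1.50949e-25
  (+)t^(-22) = 1.81139e-24
  (-)t^(-21) = 2.17367e-23
  (+)t^(-20) = 2.60841e-22
  (-)t^(-19) = 3.13009e-21
  (+)t^(-18) = 3.7561e-20
  (-)t^(-17) = 4.50732e-19
  (+)t^(-16) = 5.40879e-18
  (-)t^(-15) = 6.49055e-17
  (+)t^(-14) = 7.78866e-16
  (+)t^(-12) = 1.12157e-13
Sum = (1.17569e-40) + (1.41083e-39) + (1.693e-38) + (2.0316e-37) + (2.43792e-36) + (2.9255e-35) + (3.5106e-34) + (4.21272e-33) + (5.05526e-32) + (6.06632e-31) + (7.27958e-30) + (8.7355e-29) + (1.04826e-27) + (1.25791e-26) + (1.50949e-25) + (1.81139e-24) + (2.17367e-23) + (2.60841e-22) + (3.13009e-21) + (3.7561e-20) + (4.50732e-19) + (5.40879e-18) + (6.49055e-17) + (7.78866e-16) + (1.12157e-13)
= 1.130063264e-13
Rounded to 6 significant figures: 1.13006e-13

1.13006e-13


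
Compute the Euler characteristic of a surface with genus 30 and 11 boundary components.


chi = 2 - 2g - b
= 2 - 2*30 - 11
= 2 - 60 - 11 = -69

-69


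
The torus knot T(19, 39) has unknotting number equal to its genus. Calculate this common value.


For a torus knot T(p,q), both the unknotting number and genus equal (p-1)(q-1)/2.
= (19-1)(39-1)/2
= 18*38/2
= 684/2 = 342

342


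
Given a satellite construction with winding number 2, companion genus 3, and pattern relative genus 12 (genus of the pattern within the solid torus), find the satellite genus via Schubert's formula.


Schubert: g(satellite) = g_rel(pattern) + |winding| * g(companion),
where g_rel(pattern) is the genus of the pattern relative to the solid torus.
= 12 + 2 * 3
= 12 + 6 = 18

18


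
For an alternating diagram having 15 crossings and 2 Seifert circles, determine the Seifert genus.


For alternating knots, g = (c - s + 1)/2.
= (15 - 2 + 1)/2
= 14/2 = 7

7


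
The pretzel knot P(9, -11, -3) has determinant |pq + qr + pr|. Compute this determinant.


Step 1: Compute pq + qr + pr.
pq = 9*(-11) = -99
qr = (-11)*(-3) = 33
pr = 9*(-3) = -27
pq + qr + pr = -99 + 33 + (-27) = -93
Step 2: Take absolute value.
det(P(9,-11,-3)) = |-93| = 93

93


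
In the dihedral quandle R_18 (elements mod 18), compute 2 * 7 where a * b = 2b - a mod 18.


2 * 7 = 2*7 - 2 mod 18
= 14 - 2 mod 18
= 12 mod 18 = 12

12


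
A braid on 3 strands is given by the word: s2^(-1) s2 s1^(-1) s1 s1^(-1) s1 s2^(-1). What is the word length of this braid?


The word length counts the number of generators (including inverses).
Listing each generator: s2^(-1), s2, s1^(-1), s1, s1^(-1), s1, s2^(-1)
There are 7 generators in this braid word.

7


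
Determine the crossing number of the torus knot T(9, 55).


For a torus knot T(p, q) with gcd(p,q)=1,
the crossing number is min(p*(q-1), q*(p-1)).
p*(q-1) = 9*54 = 486
q*(p-1) = 55*8 = 440
min(486, 440) = 440

440


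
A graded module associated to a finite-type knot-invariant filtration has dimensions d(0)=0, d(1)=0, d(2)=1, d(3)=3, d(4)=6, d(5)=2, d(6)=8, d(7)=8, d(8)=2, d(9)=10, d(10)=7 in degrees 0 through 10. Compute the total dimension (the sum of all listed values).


Total dimension = d(0) + d(1) + ... + d(10)
= 0 + 0 + 1 + 3 + 6 + 2 + 8 + 8 + 2 + 10 + 7
= 47

47


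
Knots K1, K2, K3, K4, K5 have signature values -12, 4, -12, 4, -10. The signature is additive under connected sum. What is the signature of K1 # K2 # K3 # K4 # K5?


The signature is additive under connected sum.
signature(K1 # K2 # K3 # K4 # K5) = (-12) + (4) + (-12) + (4) + (-10)
= -26

-26


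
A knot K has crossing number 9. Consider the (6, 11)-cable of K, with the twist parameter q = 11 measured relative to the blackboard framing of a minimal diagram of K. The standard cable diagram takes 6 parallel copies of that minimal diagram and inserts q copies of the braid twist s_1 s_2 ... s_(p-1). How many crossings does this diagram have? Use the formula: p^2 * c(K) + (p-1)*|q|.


Step 1: Each of the c(K) crossings of the companion diagram becomes p*p = p^2 crossings among the p parallel strands, and each of the |q| twists s_1 s_2 ... s_(p-1) adds (p-1) crossings.
  Crossings = p^2 * c(K) + (p-1)*|q|
Step 2: = 6^2 * 9 + (6-1)*11
Step 3: = 36*9 + 5*11
Step 4: = 324 + 55 = 379

379


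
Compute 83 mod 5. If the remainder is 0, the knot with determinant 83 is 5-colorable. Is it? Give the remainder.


Step 1: A knot is p-colorable if and only if p divides its determinant.
Step 2: Compute 83 mod 5.
83 = 16 * 5 + 3
Step 3: 83 mod 5 = 3
Step 4: The knot is 5-colorable: no

3


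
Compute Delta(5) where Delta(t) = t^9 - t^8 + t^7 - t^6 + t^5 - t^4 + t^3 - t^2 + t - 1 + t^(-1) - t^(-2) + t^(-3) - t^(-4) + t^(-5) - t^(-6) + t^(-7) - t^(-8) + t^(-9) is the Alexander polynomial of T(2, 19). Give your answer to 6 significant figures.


Substituting t = 5 into Delta(t) = t^9 - t^8 + t^7 - t^6 + t^5 - t^4 + t^3 - t^2 + t - 1 + t^(-1) - t^(-2) + t^(-3) - t^(-4) + t^(-5) - t^(-6) + t^(-7) - t^(-8) + t^(-9):
Term values: (1953125) + (-390625) + (78125) + (-15625) + (3125) + (-625) + (125) + (-25) + (5) + (-1) + (0.2) + (-0.04) + (0.008) + (-0.0016) + (0.00032) + (-6.4e-05) + (1.28e-05) + (-2.56e-06) + (5.12e-07)
Sum = 1627604.167
Rounded to 6 significant figures: 1.6276e+06

1.6276e+06


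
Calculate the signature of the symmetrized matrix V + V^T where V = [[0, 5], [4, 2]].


Step 1: V + V^T = [[0, 9], [9, 4]]
Step 2: trace = 4, det = -81
Step 3: Discriminant = 4^2 - 4*(-81) = 340
Step 4: Eigenvalues: 11.2195, -7.21954
Step 5: Signature = (# positive eigenvalues) - (# negative eigenvalues) = 0

0


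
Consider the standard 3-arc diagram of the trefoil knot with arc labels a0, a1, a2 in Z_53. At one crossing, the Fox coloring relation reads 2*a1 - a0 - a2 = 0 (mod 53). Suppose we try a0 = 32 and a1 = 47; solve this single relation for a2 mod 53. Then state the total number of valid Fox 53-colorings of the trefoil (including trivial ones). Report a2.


Step 1: Apply the given crossing relation 2*a1 - a0 - a2 = 0 (mod 53).
  a2 = 2*a1 - a0 mod 53
  a2 = 2*47 - 32 mod 53
  a2 = 94 - 32 mod 53
  a2 = 62 mod 53 = 9
Step 2: The trefoil has determinant 3.
  Number of Fox p-colorings (p prime) is p^2 if p = 3, else p.
  Since 53 does not divide 3, only trivial (constant) colorings exist.
  (So the trial a0 = 32, a1 = 47 with a0 != a1 does NOT extend to a valid coloring of the whole trefoil: the other two crossing relations require 3*(a1 - a0) = 0 (mod 53), which fails.)
  Total colorings = 53
Step 3: a2 = 9, total Fox 53-colorings = 53

9


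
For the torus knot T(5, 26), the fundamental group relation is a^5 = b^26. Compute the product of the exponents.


The relation is a^5 = b^26.
Product of exponents = 5 * 26
= 130

130


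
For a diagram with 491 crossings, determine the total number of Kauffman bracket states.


Each crossing contributes 2 choices (A-smoothing or B-smoothing).
Total states = 2^491 = 6393341031047152089869511126616404594173128996177860916959553453312761321102879990006386899074031556935325554936640763689877454191182408307282280448

6393341031047152089869511126616404594173128996177860916959553453312761321102879990006386899074031556935325554936640763689877454191182408307282280448


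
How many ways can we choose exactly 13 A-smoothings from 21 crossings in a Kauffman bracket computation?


We choose which 13 of 21 crossings get A-smoothings.
C(21, 13) = 21! / (13! * 8!)
= 203490

203490


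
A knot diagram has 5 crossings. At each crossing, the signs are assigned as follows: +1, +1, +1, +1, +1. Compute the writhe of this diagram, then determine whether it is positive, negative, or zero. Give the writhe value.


Step 1: Count positive crossings (+1).
Positive crossings: 5
Step 2: Count negative crossings (-1).
Negative crossings: 0
Step 3: Writhe = (positive) - (negative)
w = 5 - 0 = 5
Step 4: |w| = 5, and w is positive

5


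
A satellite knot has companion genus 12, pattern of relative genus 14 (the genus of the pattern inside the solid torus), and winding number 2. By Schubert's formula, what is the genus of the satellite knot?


Schubert: g(satellite) = g_rel(pattern) + |winding| * g(companion),
where g_rel(pattern) is the genus of the pattern relative to the solid torus.
= 14 + 2 * 12
= 14 + 24 = 38

38


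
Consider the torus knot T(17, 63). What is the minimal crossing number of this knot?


For a torus knot T(p, q) with gcd(p,q)=1,
the crossing number is min(p*(q-1), q*(p-1)).
p*(q-1) = 17*62 = 1054
q*(p-1) = 63*16 = 1008
min(1054, 1008) = 1008

1008


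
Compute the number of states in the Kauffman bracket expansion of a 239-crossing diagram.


Each crossing contributes 2 choices (A-smoothing or B-smoothing).
Total states = 2^239 = 883423532389192164791648750371459257913741948437809479060803100646309888

883423532389192164791648750371459257913741948437809479060803100646309888


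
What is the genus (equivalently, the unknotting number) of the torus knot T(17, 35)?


For a torus knot T(p,q), both the unknotting number and genus equal (p-1)(q-1)/2.
= (17-1)(35-1)/2
= 16*34/2
= 544/2 = 272

272


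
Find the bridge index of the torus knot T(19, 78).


The bridge number of T(p,q) is min(p,q).
min(19, 78) = 19

19


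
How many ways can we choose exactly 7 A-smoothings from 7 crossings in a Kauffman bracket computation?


We choose which 7 of 7 crossings get A-smoothings.
C(7, 7) = 7! / (7! * 0!)
= 1

1


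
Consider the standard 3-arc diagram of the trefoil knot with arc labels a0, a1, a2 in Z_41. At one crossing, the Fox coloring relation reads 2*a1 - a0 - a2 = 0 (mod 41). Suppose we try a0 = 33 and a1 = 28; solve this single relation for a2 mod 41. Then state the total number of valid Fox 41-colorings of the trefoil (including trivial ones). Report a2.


Step 1: Apply the given crossing relation 2*a1 - a0 - a2 = 0 (mod 41).
  a2 = 2*a1 - a0 mod 41
  a2 = 2*28 - 33 mod 41
  a2 = 56 - 33 mod 41
  a2 = 23 mod 41 = 23
Step 2: The trefoil has determinant 3.
  Number of Fox p-colorings (p prime) is p^2 if p = 3, else p.
  Since 41 does not divide 3, only trivial (constant) colorings exist.
  (So the trial a0 = 33, a1 = 28 with a0 != a1 does NOT extend to a valid coloring of the whole trefoil: the other two crossing relations require 3*(a1 - a0) = 0 (mod 41), which fails.)
  Total colorings = 41
Step 3: a2 = 23, total Fox 41-colorings = 41

23


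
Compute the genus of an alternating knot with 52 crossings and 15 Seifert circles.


For alternating knots, g = (c - s + 1)/2.
= (52 - 15 + 1)/2
= 38/2 = 19

19


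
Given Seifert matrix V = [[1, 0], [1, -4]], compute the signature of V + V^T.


Step 1: V + V^T = [[2, 1], [1, -8]]
Step 2: trace = -6, det = -17
Step 3: Discriminant = (-6)^2 - 4*(-17) = 104
Step 4: Eigenvalues: 2.09902, -8.09902
Step 5: Signature = (# positive eigenvalues) - (# negative eigenvalues) = 0

0


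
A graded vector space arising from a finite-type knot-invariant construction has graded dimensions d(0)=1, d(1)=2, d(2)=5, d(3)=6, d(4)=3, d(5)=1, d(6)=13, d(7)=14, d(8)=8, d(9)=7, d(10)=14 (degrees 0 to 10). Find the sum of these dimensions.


Total dimension = d(0) + d(1) + ... + d(10)
= 1 + 2 + 5 + 6 + 3 + 1 + 13 + 14 + 8 + 7 + 14
= 74

74


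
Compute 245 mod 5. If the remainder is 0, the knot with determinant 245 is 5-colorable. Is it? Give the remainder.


Step 1: A knot is p-colorable if and only if p divides its determinant.
Step 2: Compute 245 mod 5.
245 = 49 * 5 + 0
Step 3: 245 mod 5 = 0
Step 4: The knot is 5-colorable: yes

0


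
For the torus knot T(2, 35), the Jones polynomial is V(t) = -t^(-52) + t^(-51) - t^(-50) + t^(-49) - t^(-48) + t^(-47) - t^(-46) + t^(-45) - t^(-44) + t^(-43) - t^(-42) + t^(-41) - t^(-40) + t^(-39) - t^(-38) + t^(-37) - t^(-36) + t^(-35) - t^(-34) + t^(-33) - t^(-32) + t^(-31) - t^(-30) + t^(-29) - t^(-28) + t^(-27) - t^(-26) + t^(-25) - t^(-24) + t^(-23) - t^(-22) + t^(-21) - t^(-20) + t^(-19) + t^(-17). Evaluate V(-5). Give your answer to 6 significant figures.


Substituting t = -5 into V(t) = -t^(-52) + t^(-51) - t^(-50) + t^(-49) - t^(-48) + t^(-47) - t^(-46) + t^(-45) - t^(-44) + t^(-43) - t^(-42) + t^(-41) - t^(-40) + t^(-39) - t^(-38) + t^(-37) - t^(-36) + t^(-35) - t^(-34) + t^(-33) - t^(-32) + t^(-31) - t^(-30) + t^(-29) - t^(-28) + t^(-27) - t^(-26) + t^(-25) - t^(-24) + t^(-23) - t^(-22) + t^(-21) - t^(-20) + t^(-19) + t^(-17):
  (-)t^(-52) = -4.5036e-37
  (+)t^(-51) = -2.2518e-36
  (-)t^(-50) = -1.1259e-35
  (+)t^(-49) = -5.6295e-35
  (-)t^(-48) = -2.81475e-34
  (+)t^(-47) = -1.40737e-33
  (-)t^(-46) = -7.03687e-33
  (+)t^(-45) = -3.51844e-32
  (-)t^(-44) = -1.75922e-31
  (+)t^(-43) = -8.79609e-31
  (-)t^(-42) = -4.39805e-30
  (+)t^(-41) = -2.19902e-29
  (-)t^(-40) = -1.09951e-28
  (+)t^(-39) = -5.49756e-28
  (-)t^(-38) = -2.74878e-27
  (+)t^(-37) = -1.37439e-26
  (-)t^(-36) = -6.87195e-26
  (+)t^(-35) = -3.43597e-25
  (-)t^(-34) = -1.71799e-24
  (+)t^(-33) = -8.58993e-24
  (-)t^(-32) = -4.29497e-23
  (+)t^(-31) = -2.14748e-22
  (-)t^(-30) = -1.07374e-21
  (+)t^(-29) = -5.36871e-21
  (-)t^(-28) = -2.68435e-20
  (+)t^(-27) = -1.34218e-19
  (-)t^(-26) = -6.71089e-19
  (+)t^(-25) = -3.35544e-18
  (-)t^(-24) = -1.67772e-17
  (+)t^(-23) = -8.38861e-17
  (-)t^(-22) = -4.1943e-16
  (+)t^(-21) = -2.09715e-15
  (-)t^(-20) = -1.04858e-14
  (+)t^(-19) = -5.24288e-14
  (+)t^(-17) = -1.31072e-12
Sum = (-4.5036e-37) + (-2.2518e-36) + (-1.1259e-35) + (-5.6295e-35) + (-2.81475e-34) + (-1.40737e-33) + (-7.03687e-33) + (-3.51844e-32) + (-1.75922e-31) + (-8.79609e-31) + (-4.39805e-30) + (-2.19902e-29) + (-1.09951e-28) + (-5.49756e-28) + (-2.74878e-27) + (-1.37439e-26) + (-6.87195e-26) + (-3.43597e-25) + (-1.71799e-24) + (-8.58993e-24) + (-4.29497e-23) + (-2.14748e-22) + (-1.07374e-21) + (-5.36871e-21) + (-2.68435e-20) + (-1.34218e-19) + (-6.71089e-19) + (-3.35544e-18) + (-1.67772e-17) + (-8.38861e-17) + (-4.1943e-16) + (-2.09715e-15) + (-1.04858e-14) + (-5.24288e-14) + (-1.31072e-12)
= -1.376256e-12
Rounded to 6 significant figures: -1.37626e-12

-1.37626e-12


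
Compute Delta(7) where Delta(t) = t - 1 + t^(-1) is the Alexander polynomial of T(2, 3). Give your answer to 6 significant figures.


Substituting t = 7 into Delta(t) = t - 1 + t^(-1):
Term values: (7) + (-1) + (0.142857)
Sum = 6.142857143
Rounded to 6 significant figures: 6.14286

6.14286


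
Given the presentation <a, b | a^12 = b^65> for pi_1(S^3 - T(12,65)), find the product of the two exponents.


The relation is a^12 = b^65.
Product of exponents = 12 * 65
= 780

780


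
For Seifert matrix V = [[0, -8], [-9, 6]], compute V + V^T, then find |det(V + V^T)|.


Step 1: Form V + V^T where V = [[0, -8], [-9, 6]]
  V^T = [[0, -9], [-8, 6]]
  V + V^T = [[0, -17], [-17, 12]]
Step 2: det(V + V^T) = 0*12 - (-17)*(-17)
  = 0 - 289 = -289
Step 3: Knot determinant = |det(V + V^T)| = |-289| = 289

289


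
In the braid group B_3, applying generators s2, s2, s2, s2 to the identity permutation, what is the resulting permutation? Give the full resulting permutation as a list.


Starting with identity [1, 2, 3].
Apply generators in sequence:
  After s2: [1, 3, 2]
  After s2: [1, 2, 3]
  After s2: [1, 3, 2]
  After s2: [1, 2, 3]
Final permutation: [1, 2, 3]

[1, 2, 3]


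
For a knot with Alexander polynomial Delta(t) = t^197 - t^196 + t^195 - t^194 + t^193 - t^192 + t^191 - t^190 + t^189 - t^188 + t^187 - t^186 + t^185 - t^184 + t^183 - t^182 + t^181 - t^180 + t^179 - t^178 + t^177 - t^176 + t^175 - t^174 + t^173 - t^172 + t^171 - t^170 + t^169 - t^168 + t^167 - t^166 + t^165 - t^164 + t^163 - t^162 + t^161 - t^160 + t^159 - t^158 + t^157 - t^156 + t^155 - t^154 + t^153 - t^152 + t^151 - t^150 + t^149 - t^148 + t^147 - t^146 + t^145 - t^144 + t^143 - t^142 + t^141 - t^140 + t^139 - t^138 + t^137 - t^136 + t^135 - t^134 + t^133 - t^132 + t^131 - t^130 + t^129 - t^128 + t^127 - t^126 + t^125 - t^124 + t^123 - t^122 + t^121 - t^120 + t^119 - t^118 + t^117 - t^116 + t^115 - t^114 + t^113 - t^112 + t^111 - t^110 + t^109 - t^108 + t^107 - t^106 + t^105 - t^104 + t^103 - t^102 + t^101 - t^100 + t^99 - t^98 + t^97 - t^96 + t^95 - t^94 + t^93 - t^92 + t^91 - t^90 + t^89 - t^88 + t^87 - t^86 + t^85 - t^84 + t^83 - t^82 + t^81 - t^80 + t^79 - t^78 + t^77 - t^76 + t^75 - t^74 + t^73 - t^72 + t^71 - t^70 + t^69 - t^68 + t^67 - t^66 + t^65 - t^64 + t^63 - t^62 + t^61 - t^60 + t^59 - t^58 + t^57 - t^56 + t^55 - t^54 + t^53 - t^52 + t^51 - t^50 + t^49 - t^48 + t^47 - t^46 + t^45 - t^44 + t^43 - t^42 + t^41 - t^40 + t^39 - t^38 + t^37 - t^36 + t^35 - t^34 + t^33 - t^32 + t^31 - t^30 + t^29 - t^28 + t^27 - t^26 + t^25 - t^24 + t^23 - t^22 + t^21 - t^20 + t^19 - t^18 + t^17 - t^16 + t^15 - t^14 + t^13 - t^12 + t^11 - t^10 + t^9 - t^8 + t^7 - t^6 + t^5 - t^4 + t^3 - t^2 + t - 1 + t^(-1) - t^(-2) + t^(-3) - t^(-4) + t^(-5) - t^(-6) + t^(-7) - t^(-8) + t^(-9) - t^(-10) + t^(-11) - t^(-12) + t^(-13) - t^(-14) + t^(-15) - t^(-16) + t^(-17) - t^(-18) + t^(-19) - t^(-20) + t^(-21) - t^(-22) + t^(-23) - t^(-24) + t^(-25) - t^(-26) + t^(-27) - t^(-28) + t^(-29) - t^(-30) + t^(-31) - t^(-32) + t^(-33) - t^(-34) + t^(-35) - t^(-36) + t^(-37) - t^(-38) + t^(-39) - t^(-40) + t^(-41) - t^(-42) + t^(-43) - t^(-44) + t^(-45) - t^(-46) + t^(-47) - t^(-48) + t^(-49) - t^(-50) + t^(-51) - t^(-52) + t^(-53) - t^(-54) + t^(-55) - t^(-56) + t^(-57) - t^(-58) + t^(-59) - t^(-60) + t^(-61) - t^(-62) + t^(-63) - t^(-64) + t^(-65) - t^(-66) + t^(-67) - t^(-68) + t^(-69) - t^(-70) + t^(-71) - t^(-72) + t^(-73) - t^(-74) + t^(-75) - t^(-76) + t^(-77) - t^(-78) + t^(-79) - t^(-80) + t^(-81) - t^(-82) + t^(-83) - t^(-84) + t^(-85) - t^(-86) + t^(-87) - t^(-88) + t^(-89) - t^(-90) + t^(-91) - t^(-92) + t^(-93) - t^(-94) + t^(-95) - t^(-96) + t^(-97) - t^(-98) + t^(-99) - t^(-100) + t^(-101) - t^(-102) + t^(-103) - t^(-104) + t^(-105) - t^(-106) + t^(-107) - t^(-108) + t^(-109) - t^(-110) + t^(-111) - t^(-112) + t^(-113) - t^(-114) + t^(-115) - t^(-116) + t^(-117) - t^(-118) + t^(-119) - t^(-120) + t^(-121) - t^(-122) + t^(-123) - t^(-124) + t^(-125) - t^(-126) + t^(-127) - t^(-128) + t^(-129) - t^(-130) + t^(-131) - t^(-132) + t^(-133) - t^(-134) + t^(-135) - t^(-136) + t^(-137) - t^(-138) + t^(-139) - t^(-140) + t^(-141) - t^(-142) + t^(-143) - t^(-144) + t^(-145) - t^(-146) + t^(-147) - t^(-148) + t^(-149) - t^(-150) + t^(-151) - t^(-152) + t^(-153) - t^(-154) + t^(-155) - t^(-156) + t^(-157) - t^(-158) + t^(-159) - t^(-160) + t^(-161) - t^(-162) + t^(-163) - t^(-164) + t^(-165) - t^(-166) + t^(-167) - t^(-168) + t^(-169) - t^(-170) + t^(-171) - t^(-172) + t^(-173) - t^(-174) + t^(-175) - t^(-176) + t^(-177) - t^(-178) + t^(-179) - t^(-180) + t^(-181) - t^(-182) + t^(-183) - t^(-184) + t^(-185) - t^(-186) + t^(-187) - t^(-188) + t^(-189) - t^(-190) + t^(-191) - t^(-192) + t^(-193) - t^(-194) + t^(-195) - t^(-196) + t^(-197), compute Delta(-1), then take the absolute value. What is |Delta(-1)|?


Step 1: The polynomial has 395 terms with alternating signs, exponents from 197 down to -197.
Step 2: Substitute t = -1. The i-th term has coefficient (-1)^i and exponent (m-i),
  so its value is (-1)^i * (-1)^(m-i) = (-1)^m = -1 for every i.
Step 3: All 395 terms equal -1, so Delta(-1) = 395 * (-1) = -395
Step 4: |Delta(-1)| = 395

395


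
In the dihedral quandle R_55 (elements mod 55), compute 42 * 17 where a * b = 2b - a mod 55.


42 * 17 = 2*17 - 42 mod 55
= 34 - 42 mod 55
= -8 mod 55 = 47

47


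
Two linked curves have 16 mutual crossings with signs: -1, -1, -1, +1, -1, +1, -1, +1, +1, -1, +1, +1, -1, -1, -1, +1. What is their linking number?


Step 1: Count positive crossings: 7
Step 2: Count negative crossings: 9
Step 3: Sum of signs = 7 - 9 = -2
Step 4: Linking number = sum/2 = -2/2 = -1

-1


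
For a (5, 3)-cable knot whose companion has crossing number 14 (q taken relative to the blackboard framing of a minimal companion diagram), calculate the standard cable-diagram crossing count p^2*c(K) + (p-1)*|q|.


Step 1: Each of the c(K) crossings of the companion diagram becomes p*p = p^2 crossings among the p parallel strands, and each of the |q| twists s_1 s_2 ... s_(p-1) adds (p-1) crossings.
  Crossings = p^2 * c(K) + (p-1)*|q|
Step 2: = 5^2 * 14 + (5-1)*3
Step 3: = 25*14 + 4*3
Step 4: = 350 + 12 = 362

362


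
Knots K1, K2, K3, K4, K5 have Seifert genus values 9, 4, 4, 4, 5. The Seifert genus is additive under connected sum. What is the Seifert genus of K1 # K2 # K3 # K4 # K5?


The Seifert genus is additive under connected sum.
Seifert genus(K1 # K2 # K3 # K4 # K5) = (9) + (4) + (4) + (4) + (5)
= 26

26


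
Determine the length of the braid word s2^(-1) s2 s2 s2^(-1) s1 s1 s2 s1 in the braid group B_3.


The word length counts the number of generators (including inverses).
Listing each generator: s2^(-1), s2, s2, s2^(-1), s1, s1, s2, s1
There are 8 generators in this braid word.

8


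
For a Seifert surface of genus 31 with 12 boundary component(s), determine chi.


chi = 2 - 2g - b
= 2 - 2*31 - 12
= 2 - 62 - 12 = -72

-72


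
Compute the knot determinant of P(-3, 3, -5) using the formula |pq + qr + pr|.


Step 1: Compute pq + qr + pr.
pq = (-3)*3 = -9
qr = 3*(-5) = -15
pr = (-3)*(-5) = 15
pq + qr + pr = -9 + (-15) + 15 = -9
Step 2: Take absolute value.
det(P(-3,3,-5)) = |-9| = 9

9


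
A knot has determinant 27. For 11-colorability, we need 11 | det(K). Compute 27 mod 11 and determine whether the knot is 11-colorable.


Step 1: A knot is p-colorable if and only if p divides its determinant.
Step 2: Compute 27 mod 11.
27 = 2 * 11 + 5
Step 3: 27 mod 11 = 5
Step 4: The knot is 11-colorable: no

5


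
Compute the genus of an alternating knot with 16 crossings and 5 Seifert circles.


For alternating knots, g = (c - s + 1)/2.
= (16 - 5 + 1)/2
= 12/2 = 6

6


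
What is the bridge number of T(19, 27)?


The bridge number of T(p,q) is min(p,q).
min(19, 27) = 19

19


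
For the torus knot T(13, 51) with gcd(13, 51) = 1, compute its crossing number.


For a torus knot T(p, q) with gcd(p,q)=1,
the crossing number is min(p*(q-1), q*(p-1)).
p*(q-1) = 13*50 = 650
q*(p-1) = 51*12 = 612
min(650, 612) = 612

612


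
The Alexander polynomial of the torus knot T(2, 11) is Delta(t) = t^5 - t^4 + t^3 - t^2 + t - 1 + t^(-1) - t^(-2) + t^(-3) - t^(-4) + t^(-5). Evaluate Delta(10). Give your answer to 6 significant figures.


Substituting t = 10 into Delta(t) = t^5 - t^4 + t^3 - t^2 + t - 1 + t^(-1) - t^(-2) + t^(-3) - t^(-4) + t^(-5):
Term values: (100000) + (-10000) + (1000) + (-100) + (10) + (-1) + (0.1) + (-0.01) + (0.001) + (-0.0001) + (1e-05)
Sum = 90909.09091
Rounded to 6 significant figures: 90909.1

90909.1


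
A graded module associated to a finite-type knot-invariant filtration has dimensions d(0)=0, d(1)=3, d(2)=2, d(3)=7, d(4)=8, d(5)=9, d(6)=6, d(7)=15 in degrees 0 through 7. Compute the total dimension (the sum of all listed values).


Total dimension = d(0) + d(1) + ... + d(7)
= 0 + 3 + 2 + 7 + 8 + 9 + 6 + 15
= 50

50


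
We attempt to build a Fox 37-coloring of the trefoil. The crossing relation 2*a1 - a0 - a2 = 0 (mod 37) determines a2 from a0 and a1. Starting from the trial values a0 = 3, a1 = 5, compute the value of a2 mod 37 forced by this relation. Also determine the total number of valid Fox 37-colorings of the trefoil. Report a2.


Step 1: Apply the given crossing relation 2*a1 - a0 - a2 = 0 (mod 37).
  a2 = 2*a1 - a0 mod 37
  a2 = 2*5 - 3 mod 37
  a2 = 10 - 3 mod 37
  a2 = 7 mod 37 = 7
Step 2: The trefoil has determinant 3.
  Number of Fox p-colorings (p prime) is p^2 if p = 3, else p.
  Since 37 does not divide 3, only trivial (constant) colorings exist.
  (So the trial a0 = 3, a1 = 5 with a0 != a1 does NOT extend to a valid coloring of the whole trefoil: the other two crossing relations require 3*(a1 - a0) = 0 (mod 37), which fails.)
  Total colorings = 37
Step 3: a2 = 7, total Fox 37-colorings = 37

7


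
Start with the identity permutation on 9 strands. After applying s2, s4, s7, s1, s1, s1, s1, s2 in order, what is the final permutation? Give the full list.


Starting with identity [1, 2, 3, 4, 5, 6, 7, 8, 9].
Apply generators in sequence:
  After s2: [1, 3, 2, 4, 5, 6, 7, 8, 9]
  After s4: [1, 3, 2, 5, 4, 6, 7, 8, 9]
  After s7: [1, 3, 2, 5, 4, 6, 8, 7, 9]
  After s1: [3, 1, 2, 5, 4, 6, 8, 7, 9]
  After s1: [1, 3, 2, 5, 4, 6, 8, 7, 9]
  After s1: [3, 1, 2, 5, 4, 6, 8, 7, 9]
  After s1: [1, 3, 2, 5, 4, 6, 8, 7, 9]
  After s2: [1, 2, 3, 5, 4, 6, 8, 7, 9]
Final permutation: [1, 2, 3, 5, 4, 6, 8, 7, 9]

[1, 2, 3, 5, 4, 6, 8, 7, 9]


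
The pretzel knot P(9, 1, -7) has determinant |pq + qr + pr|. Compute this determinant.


Step 1: Compute pq + qr + pr.
pq = 9*1 = 9
qr = 1*(-7) = -7
pr = 9*(-7) = -63
pq + qr + pr = 9 + (-7) + (-63) = -61
Step 2: Take absolute value.
det(P(9,1,-7)) = |-61| = 61

61


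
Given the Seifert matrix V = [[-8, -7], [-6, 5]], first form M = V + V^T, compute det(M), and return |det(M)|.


Step 1: Form V + V^T where V = [[-8, -7], [-6, 5]]
  V^T = [[-8, -6], [-7, 5]]
  V + V^T = [[-16, -13], [-13, 10]]
Step 2: det(V + V^T) = (-16)*10 - (-13)*(-13)
  = -160 - 169 = -329
Step 3: Knot determinant = |det(V + V^T)| = |-329| = 329

329


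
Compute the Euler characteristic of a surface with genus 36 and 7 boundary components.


chi = 2 - 2g - b
= 2 - 2*36 - 7
= 2 - 72 - 7 = -77

-77


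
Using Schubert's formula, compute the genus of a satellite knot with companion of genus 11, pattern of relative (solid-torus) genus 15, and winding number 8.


Schubert: g(satellite) = g_rel(pattern) + |winding| * g(companion),
where g_rel(pattern) is the genus of the pattern relative to the solid torus.
= 15 + 8 * 11
= 15 + 88 = 103

103


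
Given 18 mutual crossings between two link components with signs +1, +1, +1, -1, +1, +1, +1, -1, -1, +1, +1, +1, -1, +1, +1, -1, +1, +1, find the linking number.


Step 1: Count positive crossings: 13
Step 2: Count negative crossings: 5
Step 3: Sum of signs = 13 - 5 = 8
Step 4: Linking number = sum/2 = 8/2 = 4

4


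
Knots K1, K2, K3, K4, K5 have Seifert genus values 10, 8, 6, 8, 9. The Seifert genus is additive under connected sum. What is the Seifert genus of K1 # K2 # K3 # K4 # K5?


The Seifert genus is additive under connected sum.
Seifert genus(K1 # K2 # K3 # K4 # K5) = (10) + (8) + (6) + (8) + (9)
= 41

41


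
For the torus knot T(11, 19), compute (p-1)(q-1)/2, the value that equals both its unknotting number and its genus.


For a torus knot T(p,q), both the unknotting number and genus equal (p-1)(q-1)/2.
= (11-1)(19-1)/2
= 10*18/2
= 180/2 = 90

90


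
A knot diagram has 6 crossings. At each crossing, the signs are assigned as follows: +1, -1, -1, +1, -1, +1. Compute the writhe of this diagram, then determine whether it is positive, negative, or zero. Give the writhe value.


Step 1: Count positive crossings (+1).
Positive crossings: 3
Step 2: Count negative crossings (-1).
Negative crossings: 3
Step 3: Writhe = (positive) - (negative)
w = 3 - 3 = 0
Step 4: |w| = 0, and w is zero

0


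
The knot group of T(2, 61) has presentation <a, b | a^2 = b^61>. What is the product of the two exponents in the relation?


The relation is a^2 = b^61.
Product of exponents = 2 * 61
= 122

122


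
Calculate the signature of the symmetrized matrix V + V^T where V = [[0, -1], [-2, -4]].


Step 1: V + V^T = [[0, -3], [-3, -8]]
Step 2: trace = -8, det = -9
Step 3: Discriminant = (-8)^2 - 4*(-9) = 100
Step 4: Eigenvalues: 1, -9
Step 5: Signature = (# positive eigenvalues) - (# negative eigenvalues) = 0

0


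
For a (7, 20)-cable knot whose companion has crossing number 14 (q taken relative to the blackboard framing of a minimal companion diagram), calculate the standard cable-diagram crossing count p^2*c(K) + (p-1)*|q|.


Step 1: Each of the c(K) crossings of the companion diagram becomes p*p = p^2 crossings among the p parallel strands, and each of the |q| twists s_1 s_2 ... s_(p-1) adds (p-1) crossings.
  Crossings = p^2 * c(K) + (p-1)*|q|
Step 2: = 7^2 * 14 + (7-1)*20
Step 3: = 49*14 + 6*20
Step 4: = 686 + 120 = 806

806


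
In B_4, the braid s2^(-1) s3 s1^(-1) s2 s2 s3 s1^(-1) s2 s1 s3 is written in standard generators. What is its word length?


The word length counts the number of generators (including inverses).
Listing each generator: s2^(-1), s3, s1^(-1), s2, s2, s3, s1^(-1), s2, s1, s3
There are 10 generators in this braid word.

10


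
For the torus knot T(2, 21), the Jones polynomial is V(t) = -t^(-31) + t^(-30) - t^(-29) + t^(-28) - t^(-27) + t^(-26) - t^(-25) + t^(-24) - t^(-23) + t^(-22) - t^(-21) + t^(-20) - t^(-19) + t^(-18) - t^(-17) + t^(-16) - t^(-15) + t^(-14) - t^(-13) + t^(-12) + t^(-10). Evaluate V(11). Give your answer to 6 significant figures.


Substituting t = 11 into V(t) = -t^(-31) + t^(-30) - t^(-29) + t^(-28) - t^(-27) + t^(-26) - t^(-25) + t^(-24) - t^(-23) + t^(-22) - t^(-21) + t^(-20) - t^(-19) + t^(-18) - t^(-17) + t^(-16) - t^(-15) + t^(-14) - t^(-13) + t^(-12) + t^(-10):
  (-)t^(-31) = -5.20987e-33
  (+)t^(-30) = 5.73086e-32
  (-)t^(-29) = -6.30394e-31
  (+)t^(-28) = 6.93433e-30
  (-)t^(-27) = -7.62777e-29
  (+)t^(-26) = 8.39055e-28
  (-)t^(-25) = -9.2296e-27
  (+)t^(-24) = 1.01526e-25
  (-)t^(-23) = -1.11678e-24
  (+)t^(-22) = 1.22846e-23
  (-)t^(-21) = -1.35131e-22
  (+)t^(-20) = 1.48644e-21
  (-)t^(-19) = -1.63508e-20
  (+)t^(-18) = 1.79859e-19
  (-)t^(-17) = -1.97845e-18
  (+)t^(-16) = 2.17629e-17
  (-)t^(-15) = -2.39392e-16
  (+)t^(-14) = 2.63331e-15
  (-)t^(-13) = -2.89664e-14
  (+)t^(-12) = 3.18631e-13
  (+)t^(-10) = 3.85543e-11
Sum = (-5.20987e-33) + (5.73086e-32) + (-6.30394e-31) + (6.93433e-30) + (-7.62777e-29) + (8.39055e-28) + (-9.2296e-27) + (1.01526e-25) + (-1.11678e-24) + (1.22846e-23) + (-1.35131e-22) + (1.48644e-21) + (-1.63508e-20) + (1.79859e-19) + (-1.97845e-18) + (2.17629e-17) + (-2.39392e-16) + (2.63331e-15) + (-2.89664e-14) + (3.18631e-13) + (3.85543e-11)
= 3.884640719e-11
Rounded to 6 significant figures: 3.88464e-11

3.88464e-11


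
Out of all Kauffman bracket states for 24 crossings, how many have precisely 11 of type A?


We choose which 11 of 24 crossings get A-smoothings.
C(24, 11) = 24! / (11! * 13!)
= 2496144

2496144


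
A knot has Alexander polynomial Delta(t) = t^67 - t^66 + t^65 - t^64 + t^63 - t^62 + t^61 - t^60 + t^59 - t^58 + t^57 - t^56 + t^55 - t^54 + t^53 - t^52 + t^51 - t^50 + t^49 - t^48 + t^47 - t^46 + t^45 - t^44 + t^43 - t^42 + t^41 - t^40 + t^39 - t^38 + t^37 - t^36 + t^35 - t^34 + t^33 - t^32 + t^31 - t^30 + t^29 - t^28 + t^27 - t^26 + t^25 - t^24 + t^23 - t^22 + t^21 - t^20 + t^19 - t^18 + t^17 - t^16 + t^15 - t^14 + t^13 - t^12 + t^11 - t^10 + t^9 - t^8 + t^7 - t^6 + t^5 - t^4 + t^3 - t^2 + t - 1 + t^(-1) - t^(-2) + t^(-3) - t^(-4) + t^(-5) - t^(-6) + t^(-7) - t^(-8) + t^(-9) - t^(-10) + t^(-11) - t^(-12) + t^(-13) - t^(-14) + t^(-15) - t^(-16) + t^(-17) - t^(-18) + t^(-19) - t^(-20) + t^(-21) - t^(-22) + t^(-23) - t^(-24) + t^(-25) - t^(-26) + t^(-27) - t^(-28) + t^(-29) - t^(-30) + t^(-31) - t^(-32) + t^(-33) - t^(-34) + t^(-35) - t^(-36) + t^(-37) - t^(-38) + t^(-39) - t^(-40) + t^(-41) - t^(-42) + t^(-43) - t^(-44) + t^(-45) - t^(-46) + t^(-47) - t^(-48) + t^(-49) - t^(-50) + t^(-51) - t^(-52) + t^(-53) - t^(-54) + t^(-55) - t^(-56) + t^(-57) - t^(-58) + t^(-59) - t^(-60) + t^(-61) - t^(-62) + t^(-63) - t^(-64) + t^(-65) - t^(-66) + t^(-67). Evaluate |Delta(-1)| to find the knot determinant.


Step 1: The polynomial has 135 terms with alternating signs, exponents from 67 down to -67.
Step 2: Substitute t = -1. The i-th term has coefficient (-1)^i and exponent (m-i),
  so its value is (-1)^i * (-1)^(m-i) = (-1)^m = -1 for every i.
Step 3: All 135 terms equal -1, so Delta(-1) = 135 * (-1) = -135
Step 4: |Delta(-1)| = 135

135


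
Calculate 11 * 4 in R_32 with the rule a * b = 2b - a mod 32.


11 * 4 = 2*4 - 11 mod 32
= 8 - 11 mod 32
= -3 mod 32 = 29

29


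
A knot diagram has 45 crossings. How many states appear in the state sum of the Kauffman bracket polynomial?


Each crossing contributes 2 choices (A-smoothing or B-smoothing).
Total states = 2^45 = 35184372088832

35184372088832


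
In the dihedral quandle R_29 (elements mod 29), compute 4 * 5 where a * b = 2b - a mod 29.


4 * 5 = 2*5 - 4 mod 29
= 10 - 4 mod 29
= 6 mod 29 = 6

6


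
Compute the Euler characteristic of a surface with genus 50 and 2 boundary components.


chi = 2 - 2g - b
= 2 - 2*50 - 2
= 2 - 100 - 2 = -100

-100


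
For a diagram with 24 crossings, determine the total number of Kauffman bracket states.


Each crossing contributes 2 choices (A-smoothing or B-smoothing).
Total states = 2^24 = 16777216

16777216


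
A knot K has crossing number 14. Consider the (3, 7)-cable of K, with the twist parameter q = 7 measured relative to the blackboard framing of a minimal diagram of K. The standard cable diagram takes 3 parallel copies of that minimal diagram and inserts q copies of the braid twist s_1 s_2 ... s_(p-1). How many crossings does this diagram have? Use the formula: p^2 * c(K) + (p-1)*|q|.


Step 1: Each of the c(K) crossings of the companion diagram becomes p*p = p^2 crossings among the p parallel strands, and each of the |q| twists s_1 s_2 ... s_(p-1) adds (p-1) crossings.
  Crossings = p^2 * c(K) + (p-1)*|q|
Step 2: = 3^2 * 14 + (3-1)*7
Step 3: = 9*14 + 2*7
Step 4: = 126 + 14 = 140

140


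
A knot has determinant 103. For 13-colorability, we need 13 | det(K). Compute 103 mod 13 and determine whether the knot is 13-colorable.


Step 1: A knot is p-colorable if and only if p divides its determinant.
Step 2: Compute 103 mod 13.
103 = 7 * 13 + 12
Step 3: 103 mod 13 = 12
Step 4: The knot is 13-colorable: no

12


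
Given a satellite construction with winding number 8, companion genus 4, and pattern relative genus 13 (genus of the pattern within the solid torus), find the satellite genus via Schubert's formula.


Schubert: g(satellite) = g_rel(pattern) + |winding| * g(companion),
where g_rel(pattern) is the genus of the pattern relative to the solid torus.
= 13 + 8 * 4
= 13 + 32 = 45

45


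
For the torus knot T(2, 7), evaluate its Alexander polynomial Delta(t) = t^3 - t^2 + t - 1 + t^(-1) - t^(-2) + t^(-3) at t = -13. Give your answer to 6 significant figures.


Substituting t = -13 into Delta(t) = t^3 - t^2 + t - 1 + t^(-1) - t^(-2) + t^(-3):
Term values: (-2197) + (-169) + (-13) + (-1) + (-0.0769231) + (-0.00591716) + (-0.000455166)
Sum = -2380.083295
Rounded to 6 significant figures: -2380.08

-2380.08


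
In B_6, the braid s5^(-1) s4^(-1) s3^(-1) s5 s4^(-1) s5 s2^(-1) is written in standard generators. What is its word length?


The word length counts the number of generators (including inverses).
Listing each generator: s5^(-1), s4^(-1), s3^(-1), s5, s4^(-1), s5, s2^(-1)
There are 7 generators in this braid word.

7


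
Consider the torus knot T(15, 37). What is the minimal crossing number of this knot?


For a torus knot T(p, q) with gcd(p,q)=1,
the crossing number is min(p*(q-1), q*(p-1)).
p*(q-1) = 15*36 = 540
q*(p-1) = 37*14 = 518
min(540, 518) = 518

518


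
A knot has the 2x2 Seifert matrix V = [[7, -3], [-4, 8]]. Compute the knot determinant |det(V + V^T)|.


Step 1: Form V + V^T where V = [[7, -3], [-4, 8]]
  V^T = [[7, -4], [-3, 8]]
  V + V^T = [[14, -7], [-7, 16]]
Step 2: det(V + V^T) = 14*16 - (-7)*(-7)
  = 224 - 49 = 175
Step 3: Knot determinant = |det(V + V^T)| = |175| = 175

175


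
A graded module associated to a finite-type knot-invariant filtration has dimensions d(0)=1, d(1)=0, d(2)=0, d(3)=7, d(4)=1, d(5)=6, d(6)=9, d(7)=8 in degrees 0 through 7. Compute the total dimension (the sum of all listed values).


Total dimension = d(0) + d(1) + ... + d(7)
= 1 + 0 + 0 + 7 + 1 + 6 + 9 + 8
= 32

32


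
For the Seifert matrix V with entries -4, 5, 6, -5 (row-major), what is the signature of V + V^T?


Step 1: V + V^T = [[-8, 11], [11, -10]]
Step 2: trace = -18, det = -41
Step 3: Discriminant = (-18)^2 - 4*(-41) = 488
Step 4: Eigenvalues: 2.04536, -20.0454
Step 5: Signature = (# positive eigenvalues) - (# negative eigenvalues) = 0

0


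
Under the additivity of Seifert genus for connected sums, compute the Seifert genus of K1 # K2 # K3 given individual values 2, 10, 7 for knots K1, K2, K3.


The Seifert genus is additive under connected sum.
Seifert genus(K1 # K2 # K3) = (2) + (10) + (7)
= 19

19


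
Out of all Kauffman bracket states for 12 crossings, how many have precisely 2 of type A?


We choose which 2 of 12 crossings get A-smoothings.
C(12, 2) = 12! / (2! * 10!)
= 66

66


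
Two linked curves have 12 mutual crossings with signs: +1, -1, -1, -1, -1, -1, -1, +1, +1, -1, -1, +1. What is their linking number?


Step 1: Count positive crossings: 4
Step 2: Count negative crossings: 8
Step 3: Sum of signs = 4 - 8 = -4
Step 4: Linking number = sum/2 = -4/2 = -2

-2


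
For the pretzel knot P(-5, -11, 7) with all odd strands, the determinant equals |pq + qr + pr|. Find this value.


Step 1: Compute pq + qr + pr.
pq = (-5)*(-11) = 55
qr = (-11)*7 = -77
pr = (-5)*7 = -35
pq + qr + pr = 55 + (-77) + (-35) = -57
Step 2: Take absolute value.
det(P(-5,-11,7)) = |-57| = 57

57


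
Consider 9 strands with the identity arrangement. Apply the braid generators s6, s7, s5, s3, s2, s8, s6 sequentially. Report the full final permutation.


Starting with identity [1, 2, 3, 4, 5, 6, 7, 8, 9].
Apply generators in sequence:
  After s6: [1, 2, 3, 4, 5, 7, 6, 8, 9]
  After s7: [1, 2, 3, 4, 5, 7, 8, 6, 9]
  After s5: [1, 2, 3, 4, 7, 5, 8, 6, 9]
  After s3: [1, 2, 4, 3, 7, 5, 8, 6, 9]
  After s2: [1, 4, 2, 3, 7, 5, 8, 6, 9]
  After s8: [1, 4, 2, 3, 7, 5, 8, 9, 6]
  After s6: [1, 4, 2, 3, 7, 8, 5, 9, 6]
Final permutation: [1, 4, 2, 3, 7, 8, 5, 9, 6]

[1, 4, 2, 3, 7, 8, 5, 9, 6]


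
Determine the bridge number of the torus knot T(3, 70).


The bridge number of T(p,q) is min(p,q).
min(3, 70) = 3

3


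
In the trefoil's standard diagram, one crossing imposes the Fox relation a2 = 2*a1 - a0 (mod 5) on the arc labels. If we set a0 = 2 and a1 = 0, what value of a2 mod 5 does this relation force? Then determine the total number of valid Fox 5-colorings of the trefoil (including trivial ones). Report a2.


Step 1: Apply the given crossing relation 2*a1 - a0 - a2 = 0 (mod 5).
  a2 = 2*a1 - a0 mod 5
  a2 = 2*0 - 2 mod 5
  a2 = 0 - 2 mod 5
  a2 = -2 mod 5 = 3
Step 2: The trefoil has determinant 3.
  Number of Fox p-colorings (p prime) is p^2 if p = 3, else p.
  Since 5 does not divide 3, only trivial (constant) colorings exist.
  (So the trial a0 = 2, a1 = 0 with a0 != a1 does NOT extend to a valid coloring of the whole trefoil: the other two crossing relations require 3*(a1 - a0) = 0 (mod 5), which fails.)
  Total colorings = 5
Step 3: a2 = 3, total Fox 5-colorings = 5

3


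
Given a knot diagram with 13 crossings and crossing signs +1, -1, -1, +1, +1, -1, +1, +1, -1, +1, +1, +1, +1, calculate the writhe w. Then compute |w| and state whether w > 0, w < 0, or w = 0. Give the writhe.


Step 1: Count positive crossings (+1).
Positive crossings: 9
Step 2: Count negative crossings (-1).
Negative crossings: 4
Step 3: Writhe = (positive) - (negative)
w = 9 - 4 = 5
Step 4: |w| = 5, and w is positive

5


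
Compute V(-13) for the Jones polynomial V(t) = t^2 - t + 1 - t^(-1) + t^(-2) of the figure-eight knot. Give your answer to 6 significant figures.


Substituting t = -13 into V(t) = t^2 - t + 1 - t^(-1) + t^(-2):
  (+)t^(2) = 169
  (-)t^(1) = 13
  (+)t^(0) = 1
  (-)t^(-1) = 0.0769231
  (+)t^(-2) = 0.00591716
Sum = (169) + (13) + (1) + (0.0769231) + (0.00591716)
= 183.0828402
Rounded to 6 significant figures: 183.083

183.083
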